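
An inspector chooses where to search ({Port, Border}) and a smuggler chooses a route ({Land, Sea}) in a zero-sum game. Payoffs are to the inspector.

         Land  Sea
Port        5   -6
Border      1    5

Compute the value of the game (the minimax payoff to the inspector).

Row minima: Port → -6, Border → 1; maximin = 1.
Column maxima: Land → 5, Sea → 5; minimax = 5.
1 ≠ 5, so there is no saddle point; optimal play is mixed.
Let the inspector play Port with probability p. Expected payoff against Land: 5p + 1(1−p) = 4p + 1; against Sea: (-6)p + 5(1−p) = −11p + 5.
Setting these equal: 4p + 1 = −11p + 5 ⇒ 15p = 4 ⇒ p = 4/15, and the value is (4)·(4/15) + 1 = 31/15.
For the smuggler: with q = P(Land), equating Port's and Border's payoffs gives 11q − 6 = −4q + 5 ⇒ q = 11/15.

31/15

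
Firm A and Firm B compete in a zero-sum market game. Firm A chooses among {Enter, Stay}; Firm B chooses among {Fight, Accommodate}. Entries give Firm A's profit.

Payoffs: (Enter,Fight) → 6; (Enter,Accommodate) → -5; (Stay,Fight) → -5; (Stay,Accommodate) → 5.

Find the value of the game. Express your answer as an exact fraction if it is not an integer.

Row minima: Enter → -5, Stay → -5; maximin = -5.
Column maxima: Fight → 6, Accommodate → 5; minimax = 5.
-5 ≠ 5, so there is no saddle point; optimal play is mixed.
Let Firm A play Enter with probability p. Expected payoff against Fight: 6p + (-5)(1−p) = 11p − 5; against Accommodate: (-5)p + 5(1−p) = −10p + 5.
Setting these equal: 11p − 5 = −10p + 5 ⇒ 21p = 10 ⇒ p = 10/21, and the value is (11)·(10/21) − 5 = 5/21.
For Firm B: with q = P(Fight), equating Enter's and Stay's payoffs gives 11q − 5 = −10q + 5 ⇒ q = 10/21.

5/21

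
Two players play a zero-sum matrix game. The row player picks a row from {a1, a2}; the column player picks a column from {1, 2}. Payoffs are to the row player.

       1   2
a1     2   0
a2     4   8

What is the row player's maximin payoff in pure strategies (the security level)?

Row minima: a1 → 0, a2 → 4.
The best of these is 4.

4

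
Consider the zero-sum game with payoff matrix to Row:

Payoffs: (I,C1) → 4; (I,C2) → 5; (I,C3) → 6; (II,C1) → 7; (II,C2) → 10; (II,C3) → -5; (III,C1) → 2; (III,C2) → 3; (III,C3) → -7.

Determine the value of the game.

Row minima: I → 4, II → -5, III → -7; maximin = 4.
Column maxima: C1 → 7, C2 → 10, C3 → 6; minimax = 6.
4 ≠ 6, so there is no saddle point; optimal play is mixed.
III is strictly dominated by I, so Row never plays it.
C2 is strictly dominated by C1 (it gives Row strictly more in every row), so Column never plays it.
On the remaining 2×2 (I, II vs C1, C3):
Let Row play I with probability p. Expected payoff against C1: 4p + 7(1−p) = −3p + 7; against C3: 6p + (-5)(1−p) = 11p − 5.
Setting these equal: −3p + 7 = 11p − 5 ⇒ −14p = -12 ⇒ p = 6/7, and the value is (-3)·(6/7) + 7 = 31/7.
For Column: with q = P(C1), equating I's and II's payoffs gives −2q + 6 = 12q − 5 ⇒ q = 11/14.

31/7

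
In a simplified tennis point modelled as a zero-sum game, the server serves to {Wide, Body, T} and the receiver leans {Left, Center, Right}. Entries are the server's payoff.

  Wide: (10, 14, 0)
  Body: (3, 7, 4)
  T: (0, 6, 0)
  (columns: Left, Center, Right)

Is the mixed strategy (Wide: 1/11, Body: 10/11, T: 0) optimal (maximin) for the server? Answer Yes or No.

Against Left this mix gives (1/11)·10 + (10/11)·3 = 40/11.
Against Center this mix gives (1/11)·14 + (10/11)·7 = 84/11.
Against Right this mix gives (1/11)·0 + (10/11)·4 = 40/11.
All of the receiver's active replies (Left, Right) yield 40/11, and no column does worse for the server. The mix makes the receiver indifferent and guarantees 40/11, so it is optimal.

Yes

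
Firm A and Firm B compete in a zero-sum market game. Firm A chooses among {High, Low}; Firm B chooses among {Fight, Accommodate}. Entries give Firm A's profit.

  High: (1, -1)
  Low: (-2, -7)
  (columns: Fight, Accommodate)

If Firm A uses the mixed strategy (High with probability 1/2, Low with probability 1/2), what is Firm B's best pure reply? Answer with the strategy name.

If Firm B plays Fight, Firm A's expected payoff is (1/2)·1 + (1/2)·(-2) = -1/2.
If Firm B plays Accommodate, Firm A's expected payoff is (1/2)·(-1) + (1/2)·(-7) = -4.
Firm B minimizes Firm A's payoff; the smallest is -4, so the best response is Accommodate.

Accommodate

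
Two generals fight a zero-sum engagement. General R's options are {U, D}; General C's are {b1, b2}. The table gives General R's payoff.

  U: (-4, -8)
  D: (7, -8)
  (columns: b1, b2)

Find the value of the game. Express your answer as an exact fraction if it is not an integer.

-8

Row minima: U → -8, D → -8; maximin = -8.
Column maxima: b1 → 7, b2 → -8; minimax = -8.
Since maximin = minimax = -8, there is a saddle point and the value is -8.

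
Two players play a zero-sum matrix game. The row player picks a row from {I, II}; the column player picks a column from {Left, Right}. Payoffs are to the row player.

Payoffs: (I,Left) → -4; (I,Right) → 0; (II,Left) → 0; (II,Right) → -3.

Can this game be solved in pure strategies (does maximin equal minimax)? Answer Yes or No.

Row minima: I → -4, II → -3; maximin = -3.
Column maxima: Left → 0, Right → 0; minimax = 0.
-3 ≠ 0, so no pure-strategy equilibrium exists.

No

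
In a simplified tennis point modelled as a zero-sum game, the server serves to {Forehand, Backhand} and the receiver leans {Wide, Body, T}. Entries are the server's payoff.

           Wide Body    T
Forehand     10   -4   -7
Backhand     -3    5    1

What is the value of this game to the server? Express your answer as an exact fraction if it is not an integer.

-11/21

Row minima: Forehand → -7, Backhand → -3; maximin = -3.
Column maxima: Wide → 10, Body → 5, T → 1; minimax = 1.
-3 ≠ 1, so there is no saddle point; optimal play is mixed.
Body is strictly dominated by T (it gives the server strictly more in every row), so the receiver never plays it.
On the remaining 2×2 (Forehand, Backhand vs Wide, T):
Let the server play Forehand with probability p. Expected payoff against Wide: 10p + (-3)(1−p) = 13p − 3; against T: (-7)p + 1(1−p) = −8p + 1.
Setting these equal: 13p − 3 = −8p + 1 ⇒ 21p = 4 ⇒ p = 4/21, and the value is (13)·(4/21) − 3 = -11/21.
For the receiver: with q = P(Wide), equating Forehand's and Backhand's payoffs gives 17q − 7 = −4q + 1 ⇒ q = 8/21.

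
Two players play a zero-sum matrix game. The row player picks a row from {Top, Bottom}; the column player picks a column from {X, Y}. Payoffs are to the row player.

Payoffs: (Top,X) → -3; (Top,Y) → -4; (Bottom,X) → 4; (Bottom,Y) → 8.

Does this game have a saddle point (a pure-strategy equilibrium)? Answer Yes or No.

Yes

Row minima: Top → -4, Bottom → 4; maximin = 4.
Column maxima: X → 4, Y → 8; minimax = 4.
maximin = minimax = 4, so a saddle point exists.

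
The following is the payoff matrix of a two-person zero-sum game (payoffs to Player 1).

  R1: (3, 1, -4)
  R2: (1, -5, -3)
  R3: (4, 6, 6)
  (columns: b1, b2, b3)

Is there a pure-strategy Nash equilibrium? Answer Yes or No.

Yes

Row minima: R1 → -4, R2 → -5, R3 → 4; maximin = 4.
Column maxima: b1 → 4, b2 → 6, b3 → 6; minimax = 4.
maximin = minimax = 4, so a saddle point exists.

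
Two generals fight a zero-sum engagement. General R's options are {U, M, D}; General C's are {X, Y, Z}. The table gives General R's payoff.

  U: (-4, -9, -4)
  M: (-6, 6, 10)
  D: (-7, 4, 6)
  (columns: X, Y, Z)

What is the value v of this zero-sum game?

-78/17

Row minima: U → -9, M → -6, D → -7; maximin = -6.
Column maxima: X → -4, Y → 6, Z → 10; minimax = -4.
-6 ≠ -4, so there is no saddle point; optimal play is mixed.
D is strictly dominated by M, so General R never plays it.
Z is strictly dominated by Y (it gives General R strictly more in every row), so General C never plays it.
On the remaining 2×2 (U, M vs X, Y):
Let General R play U with probability p. Expected payoff against X: (-4)p + (-6)(1−p) = 2p − 6; against Y: (-9)p + 6(1−p) = −15p + 6.
Setting these equal: 2p − 6 = −15p + 6 ⇒ 17p = 12 ⇒ p = 12/17, and the value is (2)·(12/17) − 6 = -78/17.
For General C: with q = P(X), equating U's and M's payoffs gives 5q − 9 = −12q + 6 ⇒ q = 15/17.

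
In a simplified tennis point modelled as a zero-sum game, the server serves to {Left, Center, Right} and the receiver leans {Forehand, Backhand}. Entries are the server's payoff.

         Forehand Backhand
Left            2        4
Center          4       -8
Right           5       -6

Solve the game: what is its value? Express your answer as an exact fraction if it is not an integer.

32/13

Row minima: Left → 2, Center → -8, Right → -6; maximin = 2.
Column maxima: Forehand → 5, Backhand → 4; minimax = 4.
2 ≠ 4, so there is no saddle point; optimal play is mixed.
Center is strictly dominated by Right, so the server never plays it.
On the remaining 2×2 (Left, Right vs Forehand, Backhand):
Let the server play Left with probability p. Expected payoff against Forehand: 2p + 5(1−p) = −3p + 5; against Backhand: 4p + (-6)(1−p) = 10p − 6.
Setting these equal: −3p + 5 = 10p − 6 ⇒ −13p = -11 ⇒ p = 11/13, and the value is (-3)·(11/13) + 5 = 32/13.
For the receiver: with q = P(Forehand), equating Left's and Right's payoffs gives −2q + 4 = 11q − 6 ⇒ q = 10/13.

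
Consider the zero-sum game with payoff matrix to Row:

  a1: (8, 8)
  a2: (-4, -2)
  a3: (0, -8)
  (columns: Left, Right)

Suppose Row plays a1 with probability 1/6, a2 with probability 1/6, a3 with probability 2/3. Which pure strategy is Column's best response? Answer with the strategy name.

Right

If Column plays Left, Row's expected payoff is (1/6)·8 + (1/6)·(-4) + (2/3)·0 = 2/3.
If Column plays Right, Row's expected payoff is (1/6)·8 + (1/6)·(-2) + (2/3)·(-8) = -13/3.
Column minimizes Row's payoff; the smallest is -13/3, so the best response is Right.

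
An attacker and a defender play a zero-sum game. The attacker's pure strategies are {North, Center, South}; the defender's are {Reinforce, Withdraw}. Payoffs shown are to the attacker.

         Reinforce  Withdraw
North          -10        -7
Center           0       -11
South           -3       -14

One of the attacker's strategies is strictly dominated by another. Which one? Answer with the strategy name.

Center gives a strictly higher payoff than South against every column: 0 > -3, -11 > -14.
So South is strictly dominated and the attacker never plays it.

South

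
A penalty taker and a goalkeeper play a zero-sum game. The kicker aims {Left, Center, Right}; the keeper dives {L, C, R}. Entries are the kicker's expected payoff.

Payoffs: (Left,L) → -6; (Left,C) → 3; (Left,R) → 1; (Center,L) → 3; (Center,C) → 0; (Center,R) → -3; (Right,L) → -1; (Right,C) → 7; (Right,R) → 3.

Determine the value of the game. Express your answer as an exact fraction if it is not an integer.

Row minima: Left → -6, Center → -3, Right → -1; maximin = -1.
Column maxima: L → 3, C → 7, R → 3; minimax = 3.
-1 ≠ 3, so there is no saddle point; optimal play is mixed.
Left is strictly dominated by Right, so the kicker never plays it.
C is strictly dominated by R (it gives the kicker strictly more in every row), so the keeper never plays it.
On the remaining 2×2 (Center, Right vs L, R):
Let the kicker play Center with probability p. Expected payoff against L: 3p + (-1)(1−p) = 4p − 1; against R: (-3)p + 3(1−p) = −6p + 3.
Setting these equal: 4p − 1 = −6p + 3 ⇒ 10p = 4 ⇒ p = 2/5, and the value is (4)·(2/5) − 1 = 3/5.
For the keeper: with q = P(L), equating Center's and Right's payoffs gives 6q − 3 = −4q + 3 ⇒ q = 3/5.

3/5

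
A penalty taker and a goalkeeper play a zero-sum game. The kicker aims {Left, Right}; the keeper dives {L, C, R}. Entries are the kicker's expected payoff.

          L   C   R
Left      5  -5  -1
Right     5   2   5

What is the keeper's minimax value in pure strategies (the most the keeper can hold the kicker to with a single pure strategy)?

Column maxima: L → 5, C → 2, R → 5.
The smallest of these is 2.

2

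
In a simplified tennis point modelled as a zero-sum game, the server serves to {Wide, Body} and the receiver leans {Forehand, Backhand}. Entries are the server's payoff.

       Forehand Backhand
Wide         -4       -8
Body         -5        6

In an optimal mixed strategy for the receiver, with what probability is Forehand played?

Row minima: Wide → -8, Body → -5; maximin = -5.
Column maxima: Forehand → -4, Backhand → 6; minimax = -4.
-5 ≠ -4, so there is no saddle point; optimal play is mixed.
Let the server play Wide with probability p. Expected payoff against Forehand: (-4)p + (-5)(1−p) = p − 5; against Backhand: (-8)p + 6(1−p) = −14p + 6.
Setting these equal: p − 5 = −14p + 6 ⇒ 15p = 11 ⇒ p = 11/15, and the value is (1)·(11/15) − 5 = -64/15.
For the receiver: with q = P(Forehand), equating Wide's and Body's payoffs gives 4q − 8 = −11q + 6 ⇒ q = 14/15.

14/15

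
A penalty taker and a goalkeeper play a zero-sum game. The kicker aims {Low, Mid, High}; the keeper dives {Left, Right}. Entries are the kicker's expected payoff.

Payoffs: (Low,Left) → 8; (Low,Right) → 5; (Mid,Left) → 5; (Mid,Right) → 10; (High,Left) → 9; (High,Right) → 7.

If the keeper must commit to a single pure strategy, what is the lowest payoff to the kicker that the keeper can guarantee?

9

Column maxima: Left → 9, Right → 10.
The smallest of these is 9.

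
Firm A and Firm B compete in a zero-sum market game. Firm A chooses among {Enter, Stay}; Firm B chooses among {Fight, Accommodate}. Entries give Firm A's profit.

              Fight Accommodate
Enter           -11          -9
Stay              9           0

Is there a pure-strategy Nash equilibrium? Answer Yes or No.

Row minima: Enter → -11, Stay → 0; maximin = 0.
Column maxima: Fight → 9, Accommodate → 0; minimax = 0.
maximin = minimax = 0, so a saddle point exists.

Yes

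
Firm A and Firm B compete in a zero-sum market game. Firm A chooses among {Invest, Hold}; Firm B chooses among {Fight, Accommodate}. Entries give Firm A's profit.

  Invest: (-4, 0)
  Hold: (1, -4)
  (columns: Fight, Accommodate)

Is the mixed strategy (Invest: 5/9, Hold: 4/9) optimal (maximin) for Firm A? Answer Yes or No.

Yes

Against Fight this mix gives (5/9)·(-4) + (4/9)·1 = -16/9.
Against Accommodate this mix gives (5/9)·0 + (4/9)·(-4) = -16/9.
All of Firm B's active replies (Fight, Accommodate) yield -16/9, and no column does worse for Firm A. The mix makes Firm B indifferent and guarantees -16/9, so it is optimal.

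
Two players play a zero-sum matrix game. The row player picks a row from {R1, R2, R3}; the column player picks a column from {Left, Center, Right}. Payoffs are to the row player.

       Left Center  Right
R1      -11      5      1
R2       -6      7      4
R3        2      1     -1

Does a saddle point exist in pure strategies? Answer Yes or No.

No

Row minima: R1 → -11, R2 → -6, R3 → -1; maximin = -1.
Column maxima: Left → 2, Center → 7, Right → 4; minimax = 2.
-1 ≠ 2, so no pure-strategy equilibrium exists.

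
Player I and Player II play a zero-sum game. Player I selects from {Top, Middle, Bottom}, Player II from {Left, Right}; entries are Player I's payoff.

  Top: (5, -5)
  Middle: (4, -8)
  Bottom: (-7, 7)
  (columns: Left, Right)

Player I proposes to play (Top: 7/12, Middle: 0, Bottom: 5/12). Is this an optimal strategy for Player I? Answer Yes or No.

Against Left this mix gives (7/12)·5 + (5/12)·(-7) = 0.
Against Right this mix gives (7/12)·(-5) + (5/12)·7 = 0.
All of Player II's active replies (Left, Right) yield 0, and no column does worse for Player I. The mix makes Player II indifferent and guarantees 0, so it is optimal.

Yes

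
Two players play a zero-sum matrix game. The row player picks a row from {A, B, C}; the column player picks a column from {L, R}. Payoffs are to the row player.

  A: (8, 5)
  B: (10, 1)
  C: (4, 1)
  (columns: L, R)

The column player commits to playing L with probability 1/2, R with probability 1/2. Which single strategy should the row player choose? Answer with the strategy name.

A

Expected payoff of A: (1/2)·8 + (1/2)·5 = 13/2.
Expected payoff of B: (1/2)·10 + (1/2)·1 = 11/2.
Expected payoff of C: (1/2)·4 + (1/2)·1 = 5/2.
The largest is 13/2, so the row player's best response is A.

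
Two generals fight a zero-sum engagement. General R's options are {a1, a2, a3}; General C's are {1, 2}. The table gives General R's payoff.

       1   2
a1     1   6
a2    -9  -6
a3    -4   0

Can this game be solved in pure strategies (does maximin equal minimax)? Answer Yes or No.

Yes

Row minima: a1 → 1, a2 → -9, a3 → -4; maximin = 1.
Column maxima: 1 → 1, 2 → 6; minimax = 1.
maximin = minimax = 1, so a saddle point exists.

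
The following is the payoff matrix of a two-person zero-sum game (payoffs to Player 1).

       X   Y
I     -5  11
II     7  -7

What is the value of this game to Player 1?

7/5

Row minima: I → -5, II → -7; maximin = -5.
Column maxima: X → 7, Y → 11; minimax = 7.
-5 ≠ 7, so there is no saddle point; optimal play is mixed.
Let Player 1 play I with probability p. Expected payoff against X: (-5)p + 7(1−p) = −12p + 7; against Y: 11p + (-7)(1−p) = 18p − 7.
Setting these equal: −12p + 7 = 18p − 7 ⇒ −30p = -14 ⇒ p = 7/15, and the value is (-12)·(7/15) + 7 = 7/5.
For Player 2: with q = P(X), equating I's and II's payoffs gives −16q + 11 = 14q − 7 ⇒ q = 3/5.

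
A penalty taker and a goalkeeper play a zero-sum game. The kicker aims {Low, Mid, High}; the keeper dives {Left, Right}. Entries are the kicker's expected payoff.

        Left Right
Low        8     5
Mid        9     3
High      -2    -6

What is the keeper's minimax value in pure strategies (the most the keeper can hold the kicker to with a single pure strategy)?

5

Column maxima: Left → 9, Right → 5.
The smallest of these is 5.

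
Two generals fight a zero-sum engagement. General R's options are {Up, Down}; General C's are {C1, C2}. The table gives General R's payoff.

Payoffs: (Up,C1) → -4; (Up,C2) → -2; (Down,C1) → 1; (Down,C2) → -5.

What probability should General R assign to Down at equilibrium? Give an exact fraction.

1/4

Row minima: Up → -4, Down → -5; maximin = -4.
Column maxima: C1 → 1, C2 → -2; minimax = -2.
-4 ≠ -2, so there is no saddle point; optimal play is mixed.
Let General R play Up with probability p. Expected payoff against C1: (-4)p + 1(1−p) = −5p + 1; against C2: (-2)p + (-5)(1−p) = 3p − 5.
Setting these equal: −5p + 1 = 3p − 5 ⇒ −8p = -6 ⇒ p = 3/4, and the value is (-5)·(3/4) + 1 = -11/4.
For General C: with q = P(C1), equating Up's and Down's payoffs gives −2q − 2 = 6q − 5 ⇒ q = 3/8.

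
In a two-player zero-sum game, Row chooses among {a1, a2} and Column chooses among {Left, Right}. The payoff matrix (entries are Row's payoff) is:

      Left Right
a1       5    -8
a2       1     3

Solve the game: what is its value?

23/15

Row minima: a1 → -8, a2 → 1; maximin = 1.
Column maxima: Left → 5, Right → 3; minimax = 3.
1 ≠ 3, so there is no saddle point; optimal play is mixed.
Let Row play a1 with probability p. Expected payoff against Left: 5p + 1(1−p) = 4p + 1; against Right: (-8)p + 3(1−p) = −11p + 3.
Setting these equal: 4p + 1 = −11p + 3 ⇒ 15p = 2 ⇒ p = 2/15, and the value is (4)·(2/15) + 1 = 23/15.
For Column: with q = P(Left), equating a1's and a2's payoffs gives 13q − 8 = −2q + 3 ⇒ q = 11/15.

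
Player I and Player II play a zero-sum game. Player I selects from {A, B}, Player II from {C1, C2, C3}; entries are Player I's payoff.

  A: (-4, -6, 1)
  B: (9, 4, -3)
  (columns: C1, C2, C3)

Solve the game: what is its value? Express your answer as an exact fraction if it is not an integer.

Row minima: A → -6, B → -3; maximin = -3.
Column maxima: C1 → 9, C2 → 4, C3 → 1; minimax = 1.
-3 ≠ 1, so there is no saddle point; optimal play is mixed.
C1 is strictly dominated by C2 (it gives Player I strictly more in every row), so Player II never plays it.
On the remaining 2×2 (A, B vs C2, C3):
Let Player I play A with probability p. Expected payoff against C2: (-6)p + 4(1−p) = −10p + 4; against C3: 1p + (-3)(1−p) = 4p − 3.
Setting these equal: −10p + 4 = 4p − 3 ⇒ −14p = -7 ⇒ p = 1/2, and the value is (-10)·(1/2) + 4 = -1.
For Player II: with q = P(C2), equating A's and B's payoffs gives −7q + 1 = 7q − 3 ⇒ q = 2/7.

-1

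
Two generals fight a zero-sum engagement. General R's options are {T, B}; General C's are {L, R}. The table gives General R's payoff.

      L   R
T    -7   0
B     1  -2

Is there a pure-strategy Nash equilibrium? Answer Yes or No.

Row minima: T → -7, B → -2; maximin = -2.
Column maxima: L → 1, R → 0; minimax = 0.
-2 ≠ 0, so no pure-strategy equilibrium exists.

No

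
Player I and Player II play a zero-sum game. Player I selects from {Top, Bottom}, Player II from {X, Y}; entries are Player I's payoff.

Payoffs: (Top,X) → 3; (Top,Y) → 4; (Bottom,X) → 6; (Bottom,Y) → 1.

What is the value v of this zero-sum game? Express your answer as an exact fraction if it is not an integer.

Row minima: Top → 3, Bottom → 1; maximin = 3.
Column maxima: X → 6, Y → 4; minimax = 4.
3 ≠ 4, so there is no saddle point; optimal play is mixed.
Let Player I play Top with probability p. Expected payoff against X: 3p + 6(1−p) = −3p + 6; against Y: 4p + 1(1−p) = 3p + 1.
Setting these equal: −3p + 6 = 3p + 1 ⇒ −6p = -5 ⇒ p = 5/6, and the value is (-3)·(5/6) + 6 = 7/2.
For Player II: with q = P(X), equating Top's and Bottom's payoffs gives −q + 4 = 5q + 1 ⇒ q = 1/2.

7/2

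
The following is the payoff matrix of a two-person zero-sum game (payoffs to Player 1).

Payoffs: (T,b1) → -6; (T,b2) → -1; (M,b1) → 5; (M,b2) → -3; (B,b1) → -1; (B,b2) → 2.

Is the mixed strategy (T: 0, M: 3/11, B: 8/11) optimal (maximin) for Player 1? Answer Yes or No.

Against b1 this mix gives (3/11)·5 + (8/11)·(-1) = 7/11.
Against b2 this mix gives (3/11)·(-3) + (8/11)·2 = 7/11.
All of Player 2's active replies (b1, b2) yield 7/11, and no column does worse for Player 1. The mix makes Player 2 indifferent and guarantees 7/11, so it is optimal.

Yes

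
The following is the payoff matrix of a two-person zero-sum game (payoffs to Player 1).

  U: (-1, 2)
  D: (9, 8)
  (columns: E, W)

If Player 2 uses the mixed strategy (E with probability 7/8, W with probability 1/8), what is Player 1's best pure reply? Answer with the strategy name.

Expected payoff of U: (7/8)·(-1) + (1/8)·2 = -5/8.
Expected payoff of D: (7/8)·9 + (1/8)·8 = 71/8.
The largest is 71/8, so Player 1's best response is D.

D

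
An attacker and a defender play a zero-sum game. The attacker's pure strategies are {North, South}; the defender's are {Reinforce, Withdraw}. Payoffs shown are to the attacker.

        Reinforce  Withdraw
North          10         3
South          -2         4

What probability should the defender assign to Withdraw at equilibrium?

Row minima: North → 3, South → -2; maximin = 3.
Column maxima: Reinforce → 10, Withdraw → 4; minimax = 4.
3 ≠ 4, so there is no saddle point; optimal play is mixed.
Let the attacker play North with probability p. Expected payoff against Reinforce: 10p + (-2)(1−p) = 12p − 2; against Withdraw: 3p + 4(1−p) = −p + 4.
Setting these equal: 12p − 2 = −p + 4 ⇒ 13p = 6 ⇒ p = 6/13, and the value is (12)·(6/13) − 2 = 46/13.
For the defender: with q = P(Reinforce), equating North's and South's payoffs gives 7q + 3 = −6q + 4 ⇒ q = 1/13.

12/13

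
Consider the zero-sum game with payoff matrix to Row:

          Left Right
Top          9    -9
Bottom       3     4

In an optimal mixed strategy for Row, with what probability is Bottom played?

Row minima: Top → -9, Bottom → 3; maximin = 3.
Column maxima: Left → 9, Right → 4; minimax = 4.
3 ≠ 4, so there is no saddle point; optimal play is mixed.
Let Row play Top with probability p. Expected payoff against Left: 9p + 3(1−p) = 6p + 3; against Right: (-9)p + 4(1−p) = −13p + 4.
Setting these equal: 6p + 3 = −13p + 4 ⇒ 19p = 1 ⇒ p = 1/19, and the value is (6)·(1/19) + 3 = 63/19.
For Column: with q = P(Left), equating Top's and Bottom's payoffs gives 18q − 9 = −q + 4 ⇒ q = 13/19.

18/19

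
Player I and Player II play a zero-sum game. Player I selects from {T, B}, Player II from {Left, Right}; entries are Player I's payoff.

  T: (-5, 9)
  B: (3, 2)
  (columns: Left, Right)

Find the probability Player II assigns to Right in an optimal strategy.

8/15

Row minima: T → -5, B → 2; maximin = 2.
Column maxima: Left → 3, Right → 9; minimax = 3.
2 ≠ 3, so there is no saddle point; optimal play is mixed.
Let Player I play T with probability p. Expected payoff against Left: (-5)p + 3(1−p) = −8p + 3; against Right: 9p + 2(1−p) = 7p + 2.
Setting these equal: −8p + 3 = 7p + 2 ⇒ −15p = -1 ⇒ p = 1/15, and the value is (-8)·(1/15) + 3 = 37/15.
For Player II: with q = P(Left), equating T's and B's payoffs gives −14q + 9 = q + 2 ⇒ q = 7/15.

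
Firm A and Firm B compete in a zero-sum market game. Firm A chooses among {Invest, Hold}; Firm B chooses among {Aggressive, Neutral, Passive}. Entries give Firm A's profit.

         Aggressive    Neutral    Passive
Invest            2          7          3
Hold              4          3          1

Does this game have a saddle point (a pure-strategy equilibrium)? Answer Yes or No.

No

Row minima: Invest → 2, Hold → 1; maximin = 2.
Column maxima: Aggressive → 4, Neutral → 7, Passive → 3; minimax = 3.
2 ≠ 3, so no pure-strategy equilibrium exists.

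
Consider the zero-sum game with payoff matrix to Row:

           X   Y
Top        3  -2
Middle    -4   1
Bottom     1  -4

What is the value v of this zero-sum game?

Row minima: Top → -2, Middle → -4, Bottom → -4; maximin = -2.
Column maxima: X → 3, Y → 1; minimax = 1.
-2 ≠ 1, so there is no saddle point; optimal play is mixed.
Bottom is strictly dominated by Top, so Row never plays it.
On the remaining 2×2 (Top, Middle vs X, Y):
Let Row play Top with probability p. Expected payoff against X: 3p + (-4)(1−p) = 7p − 4; against Y: (-2)p + 1(1−p) = −3p + 1.
Setting these equal: 7p − 4 = −3p + 1 ⇒ 10p = 5 ⇒ p = 1/2, and the value is (7)·(1/2) − 4 = -1/2.
For Column: with q = P(X), equating Top's and Middle's payoffs gives 5q − 2 = −5q + 1 ⇒ q = 3/10.

-1/2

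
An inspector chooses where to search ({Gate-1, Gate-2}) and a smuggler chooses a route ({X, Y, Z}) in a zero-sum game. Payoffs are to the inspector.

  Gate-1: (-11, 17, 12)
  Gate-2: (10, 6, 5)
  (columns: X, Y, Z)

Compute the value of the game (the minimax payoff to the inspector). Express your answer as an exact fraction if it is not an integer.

Row minima: Gate-1 → -11, Gate-2 → 5; maximin = 5.
Column maxima: X → 10, Y → 17, Z → 12; minimax = 10.
5 ≠ 10, so there is no saddle point; optimal play is mixed.
Y is strictly dominated by Z (it gives the inspector strictly more in every row), so the smuggler never plays it.
On the remaining 2×2 (Gate-1, Gate-2 vs X, Z):
Let the inspector play Gate-1 with probability p. Expected payoff against X: (-11)p + 10(1−p) = −21p + 10; against Z: 12p + 5(1−p) = 7p + 5.
Setting these equal: −21p + 10 = 7p + 5 ⇒ −28p = -5 ⇒ p = 5/28, and the value is (-21)·(5/28) + 10 = 25/4.
For the smuggler: with q = P(X), equating Gate-1's and Gate-2's payoffs gives −23q + 12 = 5q + 5 ⇒ q = 1/4.

25/4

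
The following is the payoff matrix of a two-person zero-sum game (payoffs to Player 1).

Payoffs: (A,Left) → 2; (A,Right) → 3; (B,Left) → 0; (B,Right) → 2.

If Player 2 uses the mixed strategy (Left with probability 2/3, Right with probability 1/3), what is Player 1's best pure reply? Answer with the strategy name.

A

Expected payoff of A: (2/3)·2 + (1/3)·3 = 7/3.
Expected payoff of B: (2/3)·0 + (1/3)·2 = 2/3.
The largest is 7/3, so Player 1's best response is A.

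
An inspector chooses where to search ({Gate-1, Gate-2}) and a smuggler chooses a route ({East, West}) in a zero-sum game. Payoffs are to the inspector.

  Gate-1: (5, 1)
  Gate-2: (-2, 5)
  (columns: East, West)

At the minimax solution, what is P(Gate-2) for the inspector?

4/11

Row minima: Gate-1 → 1, Gate-2 → -2; maximin = 1.
Column maxima: East → 5, West → 5; minimax = 5.
1 ≠ 5, so there is no saddle point; optimal play is mixed.
Let the inspector play Gate-1 with probability p. Expected payoff against East: 5p + (-2)(1−p) = 7p − 2; against West: 1p + 5(1−p) = −4p + 5.
Setting these equal: 7p − 2 = −4p + 5 ⇒ 11p = 7 ⇒ p = 7/11, and the value is (7)·(7/11) − 2 = 27/11.
For the smuggler: with q = P(East), equating Gate-1's and Gate-2's payoffs gives 4q + 1 = −7q + 5 ⇒ q = 4/11.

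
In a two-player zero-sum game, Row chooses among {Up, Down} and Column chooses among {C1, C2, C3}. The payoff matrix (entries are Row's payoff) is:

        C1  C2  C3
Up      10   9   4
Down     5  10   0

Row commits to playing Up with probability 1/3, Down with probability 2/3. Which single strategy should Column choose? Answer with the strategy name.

C3

If Column plays C1, Row's expected payoff is (1/3)·10 + (2/3)·5 = 20/3.
If Column plays C2, Row's expected payoff is (1/3)·9 + (2/3)·10 = 29/3.
If Column plays C3, Row's expected payoff is (1/3)·4 + (2/3)·0 = 4/3.
Column minimizes Row's payoff; the smallest is 4/3, so the best response is C3.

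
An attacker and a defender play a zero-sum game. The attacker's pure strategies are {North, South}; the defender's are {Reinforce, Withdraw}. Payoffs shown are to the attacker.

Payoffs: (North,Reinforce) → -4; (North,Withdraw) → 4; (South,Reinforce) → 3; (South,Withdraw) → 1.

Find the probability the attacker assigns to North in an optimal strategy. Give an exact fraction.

1/5

Row minima: North → -4, South → 1; maximin = 1.
Column maxima: Reinforce → 3, Withdraw → 4; minimax = 3.
1 ≠ 3, so there is no saddle point; optimal play is mixed.
Let the attacker play North with probability p. Expected payoff against Reinforce: (-4)p + 3(1−p) = −7p + 3; against Withdraw: 4p + 1(1−p) = 3p + 1.
Setting these equal: −7p + 3 = 3p + 1 ⇒ −10p = -2 ⇒ p = 1/5, and the value is (-7)·(1/5) + 3 = 8/5.
For the defender: with q = P(Reinforce), equating North's and South's payoffs gives −8q + 4 = 2q + 1 ⇒ q = 3/10.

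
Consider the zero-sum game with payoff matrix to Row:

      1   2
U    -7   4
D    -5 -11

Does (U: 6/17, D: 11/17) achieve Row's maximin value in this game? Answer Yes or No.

Against 1 this mix gives (6/17)·(-7) + (11/17)·(-5) = -97/17.
Against 2 this mix gives (6/17)·4 + (11/17)·(-11) = -97/17.
All of Column's active replies (1, 2) yield -97/17, and no column does worse for Row. The mix makes Column indifferent and guarantees -97/17, so it is optimal.

Yes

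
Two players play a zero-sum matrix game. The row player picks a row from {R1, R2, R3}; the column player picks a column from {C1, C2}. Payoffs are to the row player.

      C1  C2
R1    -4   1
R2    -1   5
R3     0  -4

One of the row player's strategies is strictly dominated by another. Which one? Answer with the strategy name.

R2 gives a strictly higher payoff than R1 against every column: -1 > -4, 5 > 1.
So R1 is strictly dominated and the row player never plays it.

R1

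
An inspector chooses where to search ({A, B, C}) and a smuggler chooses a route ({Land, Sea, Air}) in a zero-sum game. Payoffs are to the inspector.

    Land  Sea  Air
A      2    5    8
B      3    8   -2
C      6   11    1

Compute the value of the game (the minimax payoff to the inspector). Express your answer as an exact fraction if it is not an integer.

46/11

Row minima: A → 2, B → -2, C → 1; maximin = 2.
Column maxima: Land → 6, Sea → 11, Air → 8; minimax = 6.
2 ≠ 6, so there is no saddle point; optimal play is mixed.
B is strictly dominated by C, so the inspector never plays it.
Sea is strictly dominated by Land (it gives the inspector strictly more in every row), so the smuggler never plays it.
On the remaining 2×2 (A, C vs Land, Air):
Let the inspector play A with probability p. Expected payoff against Land: 2p + 6(1−p) = −4p + 6; against Air: 8p + 1(1−p) = 7p + 1.
Setting these equal: −4p + 6 = 7p + 1 ⇒ −11p = -5 ⇒ p = 5/11, and the value is (-4)·(5/11) + 6 = 46/11.
For the smuggler: with q = P(Land), equating A's and C's payoffs gives −6q + 8 = 5q + 1 ⇒ q = 7/11.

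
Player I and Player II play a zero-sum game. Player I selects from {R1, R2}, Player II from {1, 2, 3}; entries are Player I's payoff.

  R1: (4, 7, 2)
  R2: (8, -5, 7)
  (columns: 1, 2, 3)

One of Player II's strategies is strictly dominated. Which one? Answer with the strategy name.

3 holds Player I's payoff strictly below 1 in every row: 2 < 4, 7 < 8.
So 1 is strictly dominated for Player II.

1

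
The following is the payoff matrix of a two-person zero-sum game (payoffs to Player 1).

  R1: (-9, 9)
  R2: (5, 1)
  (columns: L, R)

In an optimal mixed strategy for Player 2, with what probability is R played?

7/11

Row minima: R1 → -9, R2 → 1; maximin = 1.
Column maxima: L → 5, R → 9; minimax = 5.
1 ≠ 5, so there is no saddle point; optimal play is mixed.
Let Player 1 play R1 with probability p. Expected payoff against L: (-9)p + 5(1−p) = −14p + 5; against R: 9p + 1(1−p) = 8p + 1.
Setting these equal: −14p + 5 = 8p + 1 ⇒ −22p = -4 ⇒ p = 2/11, and the value is (-14)·(2/11) + 5 = 27/11.
For Player 2: with q = P(L), equating R1's and R2's payoffs gives −18q + 9 = 4q + 1 ⇒ q = 4/11.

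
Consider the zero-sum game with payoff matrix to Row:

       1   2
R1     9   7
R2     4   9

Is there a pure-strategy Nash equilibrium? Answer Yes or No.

Row minima: R1 → 7, R2 → 4; maximin = 7.
Column maxima: 1 → 9, 2 → 9; minimax = 9.
7 ≠ 9, so no pure-strategy equilibrium exists.

No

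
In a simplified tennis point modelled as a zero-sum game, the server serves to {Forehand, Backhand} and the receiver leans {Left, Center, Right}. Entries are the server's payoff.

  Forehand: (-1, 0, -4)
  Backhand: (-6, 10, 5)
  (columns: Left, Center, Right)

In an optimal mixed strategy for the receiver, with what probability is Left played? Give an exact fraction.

9/14

Row minima: Forehand → -4, Backhand → -6; maximin = -4.
Column maxima: Left → -1, Center → 10, Right → 5; minimax = -1.
-4 ≠ -1, so there is no saddle point; optimal play is mixed.
Center is strictly dominated by Left (it gives the server strictly more in every row), so the receiver never plays it.
On the remaining 2×2 (Forehand, Backhand vs Left, Right):
Let the server play Forehand with probability p. Expected payoff against Left: (-1)p + (-6)(1−p) = 5p − 6; against Right: (-4)p + 5(1−p) = −9p + 5.
Setting these equal: 5p − 6 = −9p + 5 ⇒ 14p = 11 ⇒ p = 11/14, and the value is (5)·(11/14) − 6 = -29/14.
For the receiver: with q = P(Left), equating Forehand's and Backhand's payoffs gives 3q − 4 = −11q + 5 ⇒ q = 9/14.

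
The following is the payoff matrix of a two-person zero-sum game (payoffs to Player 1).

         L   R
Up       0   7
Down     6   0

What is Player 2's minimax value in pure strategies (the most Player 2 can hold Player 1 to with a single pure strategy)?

6

Column maxima: L → 6, R → 7.
The smallest of these is 6.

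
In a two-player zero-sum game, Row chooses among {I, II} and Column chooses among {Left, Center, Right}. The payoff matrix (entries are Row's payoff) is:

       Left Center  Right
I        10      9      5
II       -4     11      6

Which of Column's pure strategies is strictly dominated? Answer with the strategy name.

Right holds Row's payoff strictly below Center in every row: 5 < 9, 6 < 11.
So Center is strictly dominated for Column.

Center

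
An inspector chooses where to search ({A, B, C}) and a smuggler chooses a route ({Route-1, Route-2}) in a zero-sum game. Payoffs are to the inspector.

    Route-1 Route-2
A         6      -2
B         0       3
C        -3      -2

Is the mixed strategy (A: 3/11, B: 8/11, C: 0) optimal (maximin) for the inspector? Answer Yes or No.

Yes

Against Route-1 this mix gives (3/11)·6 + (8/11)·0 = 18/11.
Against Route-2 this mix gives (3/11)·(-2) + (8/11)·3 = 18/11.
All of the smuggler's active replies (Route-1, Route-2) yield 18/11, and no column does worse for the inspector. The mix makes the smuggler indifferent and guarantees 18/11, so it is optimal.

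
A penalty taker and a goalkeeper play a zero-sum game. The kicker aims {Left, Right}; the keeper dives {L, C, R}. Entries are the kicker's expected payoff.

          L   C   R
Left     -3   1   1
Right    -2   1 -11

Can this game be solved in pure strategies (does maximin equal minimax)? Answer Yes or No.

Row minima: Left → -3, Right → -11; maximin = -3.
Column maxima: L → -2, C → 1, R → 1; minimax = -2.
-3 ≠ -2, so no pure-strategy equilibrium exists.

No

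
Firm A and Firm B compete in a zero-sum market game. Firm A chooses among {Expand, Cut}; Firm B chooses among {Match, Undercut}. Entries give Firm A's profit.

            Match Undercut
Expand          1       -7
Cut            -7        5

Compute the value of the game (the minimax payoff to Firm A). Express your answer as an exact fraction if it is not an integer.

Row minima: Expand → -7, Cut → -7; maximin = -7.
Column maxima: Match → 1, Undercut → 5; minimax = 1.
-7 ≠ 1, so there is no saddle point; optimal play is mixed.
Let Firm A play Expand with probability p. Expected payoff against Match: 1p + (-7)(1−p) = 8p − 7; against Undercut: (-7)p + 5(1−p) = −12p + 5.
Setting these equal: 8p − 7 = −12p + 5 ⇒ 20p = 12 ⇒ p = 3/5, and the value is (8)·(3/5) − 7 = -11/5.
For Firm B: with q = P(Match), equating Expand's and Cut's payoffs gives 8q − 7 = −12q + 5 ⇒ q = 3/5.

-11/5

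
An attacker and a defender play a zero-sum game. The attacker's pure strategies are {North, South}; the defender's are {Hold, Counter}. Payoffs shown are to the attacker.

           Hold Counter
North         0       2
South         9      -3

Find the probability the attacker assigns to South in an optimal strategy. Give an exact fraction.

1/7

Row minima: North → 0, South → -3; maximin = 0.
Column maxima: Hold → 9, Counter → 2; minimax = 2.
0 ≠ 2, so there is no saddle point; optimal play is mixed.
Let the attacker play North with probability p. Expected payoff against Hold: 0p + 9(1−p) = −9p + 9; against Counter: 2p + (-3)(1−p) = 5p − 3.
Setting these equal: −9p + 9 = 5p − 3 ⇒ −14p = -12 ⇒ p = 6/7, and the value is (-9)·(6/7) + 9 = 9/7.
For the defender: with q = P(Hold), equating North's and South's payoffs gives −2q + 2 = 12q − 3 ⇒ q = 5/14.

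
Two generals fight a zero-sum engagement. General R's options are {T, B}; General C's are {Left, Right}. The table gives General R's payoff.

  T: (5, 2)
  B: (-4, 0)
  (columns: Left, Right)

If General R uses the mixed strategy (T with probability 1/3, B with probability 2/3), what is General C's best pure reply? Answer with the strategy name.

If General C plays Left, General R's expected payoff is (1/3)·5 + (2/3)·(-4) = -1.
If General C plays Right, General R's expected payoff is (1/3)·2 + (2/3)·0 = 2/3.
General C minimizes General R's payoff; the smallest is -1, so the best response is Left.

Left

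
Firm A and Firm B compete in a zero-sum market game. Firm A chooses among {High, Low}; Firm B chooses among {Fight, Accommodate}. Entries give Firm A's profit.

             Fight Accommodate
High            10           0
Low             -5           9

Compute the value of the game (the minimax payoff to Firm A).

Row minima: High → 0, Low → -5; maximin = 0.
Column maxima: Fight → 10, Accommodate → 9; minimax = 9.
0 ≠ 9, so there is no saddle point; optimal play is mixed.
Let Firm A play High with probability p. Expected payoff against Fight: 10p + (-5)(1−p) = 15p − 5; against Accommodate: 0p + 9(1−p) = −9p + 9.
Setting these equal: 15p − 5 = −9p + 9 ⇒ 24p = 14 ⇒ p = 7/12, and the value is (15)·(7/12) − 5 = 15/4.
For Firm B: with q = P(Fight), equating High's and Low's payoffs gives 10q = −14q + 9 ⇒ q = 3/8.

15/4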